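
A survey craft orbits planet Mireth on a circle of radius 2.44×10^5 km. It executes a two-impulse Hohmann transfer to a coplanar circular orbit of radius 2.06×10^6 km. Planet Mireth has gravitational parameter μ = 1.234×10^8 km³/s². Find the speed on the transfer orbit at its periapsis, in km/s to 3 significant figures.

v = 30.1 km/s

Semi-major axis of the transfer orbit: a_t = (2.440×10^5 + 2.060×10^6)/2 = 1.152×10^6 km.
At periapsis, r = 2.440×10^5 km.
Applying v² = μ(2/r − 1/a_t): v = 30.07 km/s.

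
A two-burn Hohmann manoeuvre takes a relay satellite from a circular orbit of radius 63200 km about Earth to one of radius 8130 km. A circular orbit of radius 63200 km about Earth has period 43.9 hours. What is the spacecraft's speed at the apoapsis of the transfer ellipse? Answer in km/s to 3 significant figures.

From Kepler's third law T² = 4π²r³/μ at r = 63200 km, T = 43.9 hours = 43.9 × 3600 s = 1.5804×10^5 s: μ = 4π²r³/T² = 3.99004×10^5 km³/s².
Transfer-ellipse semi-major axis a_t = (r₁ + r₂)/2 = (63200 + 8130)/2 = 35665 km.
The apoapsis of the transfer ellipse is at r = 63200 km.
From the vis-viva equation, v = √[μ(2/r − 1/a_t)] = 1.200 km/s.

v = 1.20 km/s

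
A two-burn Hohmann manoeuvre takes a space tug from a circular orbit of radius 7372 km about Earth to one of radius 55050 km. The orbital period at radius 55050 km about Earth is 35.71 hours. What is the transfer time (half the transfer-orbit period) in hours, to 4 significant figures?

From Kepler's third law T² = 4π²r³/μ at r = 55050 km, T = 35.71 hours = 35.71 × 3600 s = 1.28556×10^5 s: μ = 4π²r³/T² = 3.98517×10^5 km³/s².
The Hohmann ellipse has a_t = (r₁ + r₂)/2 = 31211 km.
Half the transfer-orbit period gives t = π√(a_t³/μ) = 27440 s.
Converting: 27440 s ÷ 3600 s/hour = 7.622 hours.

t = 7.622 hours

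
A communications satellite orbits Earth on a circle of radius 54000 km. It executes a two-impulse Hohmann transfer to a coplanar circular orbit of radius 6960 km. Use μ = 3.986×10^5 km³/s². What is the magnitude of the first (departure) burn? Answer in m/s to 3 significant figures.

The Hohmann ellipse has a_t = (r₁ + r₂)/2 = 30480 km.
Circular speed at r = 54000 km: v_c = √(μ/r) = 2.717 km/s.
Transfer-orbit speed at the same r (vis-viva, a = a_t): v_t = √[μ(2/r − 1/a_t)] = 1.298 km/s.
Δv₁ = |v_t − v_c| = |1.298 − 2.717| = 1.419 km/s.

Δv₁ = 1420 m/s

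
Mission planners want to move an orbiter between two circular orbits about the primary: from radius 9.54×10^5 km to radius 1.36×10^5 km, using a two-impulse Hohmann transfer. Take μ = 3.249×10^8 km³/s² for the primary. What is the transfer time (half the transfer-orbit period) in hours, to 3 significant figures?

Semi-major axis of the transfer orbit: a_t = (9.540×10^5 + 1.360×10^5)/2 = 5.450×10^5 km.
Transfer time t = π√(a_t³/μ) = π√((5.450×10^5)³ / 3.249×10^8) = 70120 s.
Converting: 70120 s ÷ 3600 s/hour = 19.5 hours.

t = 19.5 hours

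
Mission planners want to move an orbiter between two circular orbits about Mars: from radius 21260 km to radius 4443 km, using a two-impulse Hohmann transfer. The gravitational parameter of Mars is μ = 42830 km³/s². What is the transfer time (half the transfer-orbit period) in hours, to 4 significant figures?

The Hohmann ellipse has a_t = (r₁ + r₂)/2 = 12851.5 km.
By Kepler's third law the transfer-orbit period is T = 2π√(a_t³/μ), so t = T/2 = 22116 s.
Converting: 22116 s ÷ 3600 s/hour = 6.143 hours.

t = 6.143 hours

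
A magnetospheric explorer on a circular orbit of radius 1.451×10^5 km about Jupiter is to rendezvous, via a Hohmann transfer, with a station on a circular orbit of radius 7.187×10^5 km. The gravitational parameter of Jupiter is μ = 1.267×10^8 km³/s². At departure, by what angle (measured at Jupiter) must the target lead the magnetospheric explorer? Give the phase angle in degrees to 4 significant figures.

Semi-major axis of the transfer orbit: a_t = (1.451×10^5 + 7.187×10^5)/2 = 4.319×10^5 km.
The half-period of the transfer ellipse is t = π√(a_t³/μ) = 79220 s.
Target angular speed ω₂ = √(μ/r₂³) = 1.8474×10^-5 rad/s.
Angle swept by the target during transfer: ω₂·t = 1.4635 rad = 83.85°.
Arrival is 180° from departure on the ellipse, so φ = 180° − 83.85° = 96.15°.

φ = 96.15°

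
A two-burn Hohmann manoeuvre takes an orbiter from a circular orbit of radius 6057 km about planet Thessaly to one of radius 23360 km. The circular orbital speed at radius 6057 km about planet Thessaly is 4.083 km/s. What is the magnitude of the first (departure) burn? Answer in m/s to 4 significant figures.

Δv₁ = 1063 m/s

From the circular-orbit relation v² = μ/r at r = 6057 km: μ = v²r = (4.083)² × 6057 = 1.00976×10^5 km³/s².
Semi-major axis of the transfer orbit: a_t = (6057 + 23360)/2 = 14708.5 km.
Circular speed at r = 6057 km: v_c = √(μ/r) = 4.083 km/s.
Transfer-orbit speed at the same r (vis-viva, a = a_t): v_t = √[μ(2/r − 1/a_t)] = 5.146 km/s.
Δv₁ = |v_t − v_c| = |5.146 − 4.083| = 1.063 km/s.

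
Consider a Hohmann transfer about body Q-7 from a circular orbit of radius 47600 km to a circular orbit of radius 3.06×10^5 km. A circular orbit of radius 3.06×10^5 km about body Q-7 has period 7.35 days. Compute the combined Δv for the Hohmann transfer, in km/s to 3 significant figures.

From Kepler's third law T² = 4π²r³/μ at r = 3.06×10^5 km, T = 7.35 days = 7.35 × 86400 s = 6.3504×10^5 s: μ = 4π²r³/T² = 2.80493×10^6 km³/s².
Semi-major axis of the transfer orbit: a_t = (47600 + 3.060×10^5)/2 = 1.768×10^5 km.
Circular speed at r₁: v₁ = √(μ/r₁) = √(2.80493×10^6/47600) = 7.6764 km/s.
On the transfer ellipse at r₁, v² = μ(2/r − 1/a) gives v_p = √[μ(2/r₁ − 1/a_t)] = 10.099 km/s.
First burn Δv₁ = |v_p − v₁| = 2.4226 km/s.
At r₂, v₂ = √(μ/r₂) = 3.02761 km/s.
Transfer-orbit speed at r₂: v_a = √[μ(2/r₂ − 1/a_t)] = 1.57095 km/s.
Second burn Δv₂ = |v₂ − v_a| = 1.4567 km/s.
Δv = Δv₁ + Δv₂ = 2.4226 + 1.4567 = 3.879 km/s.

Δv = 3.88 km/s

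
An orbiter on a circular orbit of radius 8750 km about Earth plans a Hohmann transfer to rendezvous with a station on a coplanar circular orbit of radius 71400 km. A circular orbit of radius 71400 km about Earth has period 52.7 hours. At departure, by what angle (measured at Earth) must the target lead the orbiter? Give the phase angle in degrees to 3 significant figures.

From Kepler's third law T² = 4π²r³/μ at r = 71400 km, T = 52.7 hours = 52.7 × 3600 s = 1.8972×10^5 s: μ = 4π²r³/T² = 3.99235×10^5 km³/s².
Transfer-ellipse semi-major axis a_t = (r₁ + r₂)/2 = (8750 + 71400)/2 = 40075 km.
The half-period of the transfer ellipse is t = π√(a_t³/μ) = 39890 s.
Target angular speed ω₂ = √(μ/r₂³) = 3.312×10^-5 rad/s.
Angle swept by the target during transfer: ω₂·t = 1.321 rad = 75.69°.
Arrival is 180° from departure on the ellipse, so φ = 180° − 75.69° = 104°.

φ = 104°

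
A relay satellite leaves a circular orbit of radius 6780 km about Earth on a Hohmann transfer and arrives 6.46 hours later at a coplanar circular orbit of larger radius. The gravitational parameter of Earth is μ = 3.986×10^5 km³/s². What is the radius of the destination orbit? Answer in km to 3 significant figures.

Transfer time t = 6.46 hours = 23256 s, and t = π√(a_t³/μ).
So a_t = (μ t²/π²)^(1/3) = (3.986×10^5 × (23256)² / π²)^(1/3) = 27953 km.
Since a_t = (r₁ + r₂)/2, r₂ = 2a_t − r₁ = 2×27953 − 6780 = 49126 km.

r₂ = 49100 km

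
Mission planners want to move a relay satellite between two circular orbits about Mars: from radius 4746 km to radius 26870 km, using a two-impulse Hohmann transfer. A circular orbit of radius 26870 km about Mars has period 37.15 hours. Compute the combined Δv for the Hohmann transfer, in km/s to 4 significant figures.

Δv = 1.483 km/s

From Kepler's third law T² = 4π²r³/μ at r = 26870 km, T = 37.15 hours = 37.15 × 3600 s = 1.3374×10^5 s: μ = 4π²r³/T² = 42819.4 km³/s².
The Hohmann ellipse has a_t = (r₁ + r₂)/2 = 15808 km.
At r₁ the circular-orbit speed is v₁ = √(μ/r₁) = 3.0037 km/s.
Transfer-orbit speed at r₁ (v² = μ(2/r − 1/a)): v_p = √[μ(2/r₁ − 1/a_t)] = 3.9161 km/s.
First burn Δv₁ = |v_p − v₁| = 0.9124 km/s.
At r₂, v₂ = √(μ/r₂) = 1.2624 km/s.
Transfer-orbit speed at r₂: v_a = √[μ(2/r₂ − 1/a_t)] = 0.69169 km/s.
Second burn Δv₂ = |v₂ − v_a| = 0.5707 km/s.
Total Δv = Δv₁ + Δv₂ = 1.483 km/s.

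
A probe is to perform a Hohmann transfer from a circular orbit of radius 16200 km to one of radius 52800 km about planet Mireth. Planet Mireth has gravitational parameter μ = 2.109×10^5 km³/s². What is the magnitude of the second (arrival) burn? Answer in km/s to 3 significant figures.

Δv₂ = 0.629 km/s

The Hohmann ellipse has a_t = (r₁ + r₂)/2 = 34500 km.
Circular speed at r = 52800 km: v_c = √(μ/r) = 1.9986 km/s.
Transfer-orbit speed at the same r (vis-viva, a = a_t): v_t = √[μ(2/r − 1/a_t)] = 1.3695 km/s.
Δv₂ = |v_t − v_c| = |1.3695 − 1.9986| = 0.6291 km/s.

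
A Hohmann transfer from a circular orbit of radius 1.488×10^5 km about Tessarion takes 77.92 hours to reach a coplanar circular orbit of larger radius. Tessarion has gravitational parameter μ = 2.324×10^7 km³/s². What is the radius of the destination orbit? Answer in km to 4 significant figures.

Transfer time t = 77.92 hours = 2.80512×10^5 s, and t = π√(a_t³/μ).
So a_t = (μ t²/π²)^(1/3) = (2.324×10^7 × (2.80512×10^5)² / π²)^(1/3) = 5.7009×10^5 km.
Since a_t = (r₁ + r₂)/2, r₂ = 2a_t − r₁ = 2×5.7009×10^5 − 1.488×10^5 = 9.9138×10^5 km.

r₂ = 9.914×10^5 km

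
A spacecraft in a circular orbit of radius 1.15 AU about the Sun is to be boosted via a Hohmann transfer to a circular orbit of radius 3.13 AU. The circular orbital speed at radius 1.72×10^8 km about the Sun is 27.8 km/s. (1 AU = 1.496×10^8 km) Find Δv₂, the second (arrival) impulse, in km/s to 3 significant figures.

Δv₂ = 4.50 km/s

From the circular-orbit relation v² = μ/r at r = 1.72×10^8 km: μ = v²r = (27.8)² × 1.72×10^8 = 1.32928×10^11 km³/s².
In km: r₁ = 1.15 × 1.496×10^8 = 1.7204×10^8 km; r₂ = 3.13 × 1.496×10^8 = 4.68248×10^8 km.
The Hohmann ellipse has a_t = (r₁ + r₂)/2 = 3.20144×10^8 km.
Circular speed at r = 4.68248×10^8 km: v_c = √(μ/r) = 16.849 km/s.
Transfer-orbit speed at the same r (vis-viva, a = a_t): v_t = √[μ(2/r − 1/a_t)] = 12.351 km/s.
Δv₂ = |v_t − v_c| = |12.351 − 16.849| = 4.498 km/s.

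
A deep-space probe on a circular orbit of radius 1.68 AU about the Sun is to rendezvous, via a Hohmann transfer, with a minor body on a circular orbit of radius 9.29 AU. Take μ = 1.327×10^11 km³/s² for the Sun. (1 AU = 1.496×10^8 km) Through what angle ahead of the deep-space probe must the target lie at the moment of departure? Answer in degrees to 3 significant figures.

φ = 98.3°

In km: r₁ = 1.68 × 1.496×10^8 = 2.51328×10^8 km; r₂ = 9.29 × 1.496×10^8 = 1.389784×10^9 km.
Transfer-ellipse semi-major axis a_t = (r₁ + r₂)/2 = (2.51328×10^8 + 1.389784×10^9)/2 = 8.20556×10^8 km.
The half-period of the transfer ellipse is t = π√(a_t³/μ) = 2.0271×10^8 s.
Target angular speed ω₂ = √(μ/r₂³) = 7.0310×10^-9 rad/s.
Angle swept by the target during transfer: ω₂·t = 1.4253 rad = 81.66°.
The deep-space probe traverses 180° on the transfer ellipse, so the target must lead by 180° − 81.66° = 98.3°.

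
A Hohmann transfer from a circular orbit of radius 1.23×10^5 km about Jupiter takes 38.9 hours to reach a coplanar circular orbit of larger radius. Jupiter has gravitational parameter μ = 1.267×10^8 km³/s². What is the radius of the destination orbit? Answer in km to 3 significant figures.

Transfer time t = 38.9 hours = 1.4004×10^5 s, and t = π√(a_t³/μ).
So a_t = (μ t²/π²)^(1/3) = (1.267×10^8 × (1.4004×10^5)² / π²)^(1/3) = 6.3143×10^5 km.
Since a_t = (r₁ + r₂)/2, r₂ = 2a_t − r₁ = 2×6.3143×10^5 − 1.230×10^5 = 1.13986×10^6 km.

r₂ = 1.14×10^6 km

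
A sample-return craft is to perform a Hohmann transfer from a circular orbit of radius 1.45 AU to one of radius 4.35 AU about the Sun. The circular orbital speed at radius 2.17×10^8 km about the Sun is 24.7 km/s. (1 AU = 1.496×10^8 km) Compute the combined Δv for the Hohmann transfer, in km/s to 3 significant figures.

From the circular-orbit relation v² = μ/r at r = 2.17×10^8 km: μ = v²r = (24.7)² × 2.17×10^8 = 1.32390×10^11 km³/s².
In km: r₁ = 1.45 × 1.496×10^8 = 2.1692×10^8 km; r₂ = 4.35 × 1.496×10^8 = 6.5076×10^8 km.
Semi-major axis of the transfer orbit: a_t = (2.1692×10^8 + 6.5076×10^8)/2 = 4.3384×10^8 km.
At r₁ the circular-orbit speed is v₁ = √(μ/r₁) = 24.705 km/s.
On the transfer ellipse at r₁, vis-viva gives v_p = √[μ(2/r₁ − 1/a_t)] = 30.257 km/s.
First burn Δv₁ = |v_p − v₁| = 5.552 km/s.
Circular speed at r₂: v₂ = √(μ/r₂) = 14.2632 km/s.
Transfer-orbit speed at r₂: v_a = √[μ(2/r₂ − 1/a_t)] = 10.0856 km/s.
Second burn Δv₂ = |v₂ − v_a| = 4.178 km/s.
Total Δv = Δv₁ + Δv₂ = 9.730 km/s.

Δv = 9.73 km/s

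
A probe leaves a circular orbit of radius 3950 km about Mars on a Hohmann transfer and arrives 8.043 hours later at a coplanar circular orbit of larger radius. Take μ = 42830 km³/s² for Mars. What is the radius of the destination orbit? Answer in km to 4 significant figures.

r₂ = 26810 km

Transfer time t = 8.043 hours = 28954.8 s, and t = π√(a_t³/μ).
So a_t = (μ t²/π²)^(1/3) = (42830 × (28954.8)² / π²)^(1/3) = 15380 km.
Since a_t = (r₁ + r₂)/2, r₂ = 2a_t − r₁ = 2×15380 − 3950 = 26810 km.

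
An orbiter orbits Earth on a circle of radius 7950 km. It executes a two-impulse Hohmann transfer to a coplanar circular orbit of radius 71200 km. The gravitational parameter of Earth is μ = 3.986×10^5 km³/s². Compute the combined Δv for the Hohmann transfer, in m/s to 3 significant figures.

The Hohmann ellipse has a_t = (r₁ + r₂)/2 = 39575 km.
Circular speed at r₁: v₁ = √(μ/r₁) = √(3.986×10^5/7950) = 7.0808 km/s.
Transfer-orbit speed at r₁ (vis-viva equation): v_p = √[μ(2/r₁ − 1/a_t)] = 9.4976 km/s.
First burn Δv₁ = |v_p − v₁| = 2.4168 km/s.
At r₂, v₂ = √(μ/r₂) = 2.3661 km/s.
Transfer-orbit speed at r₂: v_a = √[μ(2/r₂ − 1/a_t)] = 1.0605 km/s.
Second burn Δv₂ = |v₂ − v_a| = 1.3056 km/s.
Total Δv = Δv₁ + Δv₂ = 3.722 km/s.

Δv = 3720 m/s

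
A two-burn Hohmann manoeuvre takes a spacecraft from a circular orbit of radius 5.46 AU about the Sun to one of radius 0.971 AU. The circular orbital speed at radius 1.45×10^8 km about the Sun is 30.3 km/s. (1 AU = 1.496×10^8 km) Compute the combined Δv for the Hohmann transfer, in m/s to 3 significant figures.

Δv = 14900 m/s

From the circular-orbit relation v² = μ/r at r = 1.45×10^8 km: μ = v²r = (30.3)² × 1.45×10^8 = 1.33123×10^11 km³/s².
In km: r₁ = 5.46 × 1.496×10^8 = 8.16816×10^8 km; r₂ = 0.971 × 1.496×10^8 = 1.452616×10^8 km.
Transfer-ellipse semi-major axis a_t = (r₁ + r₂)/2 = (8.16816×10^8 + 1.452616×10^8)/2 = 4.810388×10^8 km.
Circular speed at r₁: v₁ = √(μ/r₁) = √(1.33123×10^11/8.16816×10^8) = 12.766 km/s.
On the transfer ellipse at r₁, vis-viva gives v_a = √[μ(2/r₁ − 1/a_t)] = 7.0154 km/s.
First burn Δv₁ = |v_a − v₁| = 5.751 km/s.
Circular speed at r₂: v₂ = √(μ/r₂) = 30.273 km/s.
Transfer-orbit speed at r₂: v_p = √[μ(2/r₂ − 1/a_t)] = 39.448 km/s.
Second burn Δv₂ = |v₂ − v_p| = 9.175 km/s.
Total Δv = Δv₁ + Δv₂ = 14.93 km/s.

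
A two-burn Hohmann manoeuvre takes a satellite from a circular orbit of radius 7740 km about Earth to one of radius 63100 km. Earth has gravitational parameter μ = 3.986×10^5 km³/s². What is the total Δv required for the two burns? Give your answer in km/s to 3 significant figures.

Δv = 3.74 km/s

Semi-major axis of the transfer orbit: a_t = (7740 + 63100)/2 = 35420 km.
Circular speed at r₁: v₁ = √(μ/r₁) = √(3.986×10^5/7740) = 7.176260 km/s.
Transfer-orbit speed at r₁ (v² = μ(2/r − 1/a)): v_p = √[μ(2/r₁ − 1/a_t)] = 9.578303 km/s.
First burn Δv₁ = |v_p − v₁| = 2.402043 km/s.
At r₂, v₂ = √(μ/r₂) = 2.513356 km/s.
Transfer-orbit speed at r₂: v_a = √[μ(2/r₂ − 1/a_t)] = 1.174898 km/s.
Second burn Δv₂ = |v₂ − v_a| = 1.338458 km/s.
Total Δv = Δv₁ + Δv₂ = 3.741 km/s.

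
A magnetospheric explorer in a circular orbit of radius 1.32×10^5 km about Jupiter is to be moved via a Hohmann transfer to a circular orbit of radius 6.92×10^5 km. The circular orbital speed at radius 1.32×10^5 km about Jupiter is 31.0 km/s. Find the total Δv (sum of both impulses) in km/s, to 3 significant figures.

Δv = 15.1 km/s

From the circular-orbit relation v² = μ/r at r = 1.32×10^5 km: μ = v²r = (31.0)² × 1.32×10^5 = 1.26852×10^8 km³/s².
Semi-major axis of the transfer orbit: a_t = (1.320×10^5 + 6.920×10^5)/2 = 4.120×10^5 km.
At r₁ the circular-orbit speed is v₁ = √(μ/r₁) = 31.000 km/s.
Transfer-orbit speed at r₁ (vis-viva): v_p = √[μ(2/r₁ − 1/a_t)] = 40.176 km/s.
First burn Δv₁ = |v_p − v₁| = 9.176 km/s.
Circular speed at r₂: v₂ = √(μ/r₂) = 13.54 km/s.
Transfer-orbit speed at r₂: v_a = √[μ(2/r₂ − 1/a_t)] = 7.664 km/s.
Second burn Δv₂ = |v₂ − v_a| = 5.876 km/s.
Total Δv = Δv₁ + Δv₂ = 15.05 km/s.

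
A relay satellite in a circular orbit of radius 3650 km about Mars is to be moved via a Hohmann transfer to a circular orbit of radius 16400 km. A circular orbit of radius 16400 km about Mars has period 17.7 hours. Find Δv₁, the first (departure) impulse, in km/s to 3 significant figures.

From Kepler's third law T² = 4π²r³/μ at r = 16400 km, T = 17.7 hours = 17.7 × 3600 s = 63720 s: μ = 4π²r³/T² = 42888.4 km³/s².
Transfer-ellipse semi-major axis a_t = (r₁ + r₂)/2 = (3650 + 16400)/2 = 10025 km.
Circular speed at r = 3650 km: v_c = √(μ/r) = 3.42786 km/s.
Vis-viva on the transfer ellipse at r = 3650 km gives v_t = √[μ(2/r − 1/a_t)] = 4.38433 km/s.
Δv₁ = |v_t − v_c| = |4.38433 − 3.42786| = 0.9565 km/s.

Δv₁ = 0.956 km/s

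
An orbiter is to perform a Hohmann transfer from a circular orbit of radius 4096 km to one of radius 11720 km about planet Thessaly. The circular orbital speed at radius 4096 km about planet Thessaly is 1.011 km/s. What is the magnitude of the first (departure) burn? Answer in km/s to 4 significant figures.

Δv₁ = 0.2198 km/s

From the circular-orbit relation v² = μ/r at r = 4096 km: μ = v²r = (1.011)² × 4096 = 4186.61 km³/s².
Transfer-ellipse semi-major axis a_t = (r₁ + r₂)/2 = (4096 + 11720)/2 = 7908 km.
On the circular orbit at r = 4096 km, v_c = √(μ/r) = 1.0110 km/s.
Vis-viva on the transfer ellipse at r = 4096 km gives v_t = √[μ(2/r − 1/a_t)] = 1.2308 km/s.
Δv₁ = |v_t − v_c| = |1.2308 − 1.0110| = 0.2198 km/s.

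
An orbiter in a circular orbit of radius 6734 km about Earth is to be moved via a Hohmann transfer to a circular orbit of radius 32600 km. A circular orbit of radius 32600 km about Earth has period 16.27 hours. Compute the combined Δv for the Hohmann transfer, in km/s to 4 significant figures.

From Kepler's third law T² = 4π²r³/μ at r = 32600 km, T = 16.27 hours = 16.27 × 3600 s = 58572 s: μ = 4π²r³/T² = 3.98687×10^5 km³/s².
Semi-major axis of the transfer orbit: a_t = (6734 + 32600)/2 = 19667 km.
Circular speed at r₁: v₁ = √(μ/r₁) = √(3.98687×10^5/6734) = 7.694 km/s.
Transfer-orbit speed at r₁ (vis-viva): v_p = √[μ(2/r₁ − 1/a_t)] = 9.906 km/s.
First burn Δv₁ = |v_p − v₁| = 2.212 km/s.
At r₂, v₂ = √(μ/r₂) = 3.497 km/s.
Transfer-orbit speed at r₂: v_a = √[μ(2/r₂ − 1/a_t)] = 2.046 km/s.
Second burn Δv₂ = |v₂ − v_a| = 1.451 km/s.
Total Δv = Δv₁ + Δv₂ = 3.663 km/s.

Δv = 3.663 km/s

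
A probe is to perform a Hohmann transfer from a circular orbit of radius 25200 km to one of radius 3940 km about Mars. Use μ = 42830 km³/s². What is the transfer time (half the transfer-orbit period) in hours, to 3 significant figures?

Semi-major axis of the transfer orbit: a_t = (25200 + 3940)/2 = 14570 km.
Transfer time t = π√(a_t³/μ) = π√((14570)³ / 42830) = 26700 s.
Converting: 26700 s ÷ 3600 s/hour = 7.42 hours.

t = 7.42 hours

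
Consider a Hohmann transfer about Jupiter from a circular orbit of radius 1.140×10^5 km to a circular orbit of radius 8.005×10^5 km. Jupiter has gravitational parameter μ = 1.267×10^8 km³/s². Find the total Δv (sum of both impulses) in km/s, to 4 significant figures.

Semi-major axis of the transfer orbit: a_t = (1.140×10^5 + 8.005×10^5)/2 = 4.5725×10^5 km.
Circular speed at r₁: v₁ = √(μ/r₁) = √(1.267×10^8/1.140×10^5) = 33.34 km/s.
Transfer-orbit speed at r₁ (vis-viva equation): v_p = √[μ(2/r₁ − 1/a_t)] = 44.11 km/s.
First burn Δv₁ = |v_p − v₁| = 10.77 km/s.
At r₂, v₂ = √(μ/r₂) = 12.581 km/s.
Transfer-orbit speed at r₂: v_a = √[μ(2/r₂ − 1/a_t)] = 6.2818 km/s.
Second burn Δv₂ = |v₂ − v_a| = 6.299 km/s.
Total Δv = Δv₁ + Δv₂ = 17.07 km/s.

Δv = 17.07 km/s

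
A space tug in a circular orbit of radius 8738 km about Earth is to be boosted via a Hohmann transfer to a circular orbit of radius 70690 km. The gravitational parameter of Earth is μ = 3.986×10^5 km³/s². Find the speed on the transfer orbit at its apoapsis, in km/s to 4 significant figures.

Semi-major axis of the transfer orbit: a_t = (8738 + 70690)/2 = 39714 km.
At apoapsis, r = 70690 km.
Applying v² = μ(2/r − 1/a_t): v = 1.114 km/s.

v = 1.114 km/s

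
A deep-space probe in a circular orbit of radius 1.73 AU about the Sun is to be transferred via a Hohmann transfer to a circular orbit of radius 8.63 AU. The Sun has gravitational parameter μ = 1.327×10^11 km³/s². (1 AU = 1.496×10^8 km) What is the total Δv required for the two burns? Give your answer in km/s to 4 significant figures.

Δv = 10.86 km/s

In km: r₁ = 1.73 × 1.496×10^8 = 2.58808×10^8 km; r₂ = 8.63 × 1.496×10^8 = 1.291048×10^9 km.
Transfer-ellipse semi-major axis a_t = (r₁ + r₂)/2 = (2.58808×10^8 + 1.291048×10^9)/2 = 7.74928×10^8 km.
Circular speed at r₁: v₁ = √(μ/r₁) = √(1.327×10^11/2.58808×10^8) = 22.64366 km/s.
Transfer-orbit speed at r₁ (vis-viva): v_p = √[μ(2/r₁ − 1/a_t)] = 29.22719 km/s.
First burn Δv₁ = |v_p − v₁| = 6.584 km/s.
Circular speed at r₂: v₂ = √(μ/r₂) = 10.138 km/s.
Transfer-orbit speed at r₂: v_a = √[μ(2/r₂ − 1/a_t)] = 5.8590 km/s.
Second burn Δv₂ = |v₂ − v_a| = 4.279 km/s.
Total Δv = Δv₁ + Δv₂ = 10.86 km/s.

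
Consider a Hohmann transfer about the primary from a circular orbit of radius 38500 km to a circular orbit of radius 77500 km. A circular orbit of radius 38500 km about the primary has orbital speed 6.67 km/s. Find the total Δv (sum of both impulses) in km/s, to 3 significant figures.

From the circular-orbit relation v² = μ/r at r = 38500 km: μ = v²r = (6.67)² × 38500 = 1.71282×10^6 km³/s².
Transfer-ellipse semi-major axis a_t = (r₁ + r₂)/2 = (38500 + 77500)/2 = 58000 km.
Circular speed at r₁: v₁ = √(μ/r₁) = √(1.71282×10^6/38500) = 6.670 km/s.
On the transfer ellipse at r₁, vis-viva equation gives v_p = √[μ(2/r₁ − 1/a_t)] = 7.710 km/s.
First burn Δv₁ = |v_p − v₁| = 1.040 km/s.
Circular speed at r₂: v₂ = √(μ/r₂) = 4.701 km/s.
Transfer-orbit speed at r₂: v_a = √[μ(2/r₂ − 1/a_t)] = 3.830 km/s.
Second burn Δv₂ = |v₂ − v_a| = 0.8710 km/s.
Total Δv = Δv₁ + Δv₂ = 1.911 km/s.

Δv = 1.91 km/s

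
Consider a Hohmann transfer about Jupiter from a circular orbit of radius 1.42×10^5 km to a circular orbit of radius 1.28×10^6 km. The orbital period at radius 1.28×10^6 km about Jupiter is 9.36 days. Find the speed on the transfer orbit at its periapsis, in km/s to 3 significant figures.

From Kepler's third law T² = 4π²r³/μ at r = 1.28×10^6 km, T = 9.36 days = 9.36 × 86400 s = 8.08704×10^5 s: μ = 4π²r³/T² = 1.26593×10^8 km³/s².
The Hohmann ellipse has a_t = (r₁ + r₂)/2 = 7.110×10^5 km.
At periapsis, r = 1.420×10^5 km.
Applying v² = μ(2/r − 1/a_t): v = 40.06 km/s.

v = 40.1 km/s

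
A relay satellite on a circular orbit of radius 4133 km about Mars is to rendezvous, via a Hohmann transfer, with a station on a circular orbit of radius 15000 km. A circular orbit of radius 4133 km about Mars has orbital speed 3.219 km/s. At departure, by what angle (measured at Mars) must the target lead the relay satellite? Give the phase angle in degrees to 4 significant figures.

φ = 88.32°

From the circular-orbit relation v² = μ/r at r = 4133 km: μ = v²r = (3.219)² × 4133 = 42826.0 km³/s².
Transfer-ellipse semi-major axis a_t = (r₁ + r₂)/2 = (4133 + 15000)/2 = 9566.5 km.
Transfer time t = π√(a_t³/μ) = 14204 s.
The target's mean motion on its circular orbit is ω₂ = √(μ/r₂³) = 1.1265×10^-4 rad/s.
Angle swept by the target during transfer: ω₂·t = 1.6001 rad = 91.68°.
Arrival is 180° from departure on the ellipse, so φ = 180° − 91.68° = 88.32°.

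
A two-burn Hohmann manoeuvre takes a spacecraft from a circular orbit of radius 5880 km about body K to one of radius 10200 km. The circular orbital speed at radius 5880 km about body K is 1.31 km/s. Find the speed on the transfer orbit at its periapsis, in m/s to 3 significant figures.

From the circular-orbit relation v² = μ/r at r = 5880 km: μ = v²r = (1.31)² × 5880 = 10090.7 km³/s².
The Hohmann ellipse has a_t = (r₁ + r₂)/2 = 8040 km.
The periapsis of the transfer ellipse is at r = 5880 km.
Vis-viva: v = √[μ(2/r − 1/a_t)] = √[10090.7 × (2/5880 − 1/8040)] = 1.476 km/s.

v = 1480 m/s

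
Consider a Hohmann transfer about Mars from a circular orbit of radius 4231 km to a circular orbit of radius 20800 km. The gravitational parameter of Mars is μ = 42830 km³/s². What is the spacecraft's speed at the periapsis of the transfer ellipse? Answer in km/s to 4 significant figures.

The Hohmann ellipse has a_t = (r₁ + r₂)/2 = 12515.5 km.
The periapsis of the transfer ellipse is at r = 4231 km.
Applying v² = μ(2/r − 1/a_t): v = 4.102 km/s.

v = 4.102 km/s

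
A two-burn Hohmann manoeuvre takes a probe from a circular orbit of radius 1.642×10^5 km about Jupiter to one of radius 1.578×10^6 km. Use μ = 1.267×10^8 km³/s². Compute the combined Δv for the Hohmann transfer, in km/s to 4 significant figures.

Δv = 14.68 km/s

The Hohmann ellipse has a_t = (r₁ + r₂)/2 = 8.711×10^5 km.
At r₁ the circular-orbit speed is v₁ = √(μ/r₁) = 27.778 km/s.
On the transfer ellipse at r₁, vis-viva gives v_p = √[μ(2/r₁ − 1/a_t)] = 37.387 km/s.
First burn Δv₁ = |v_p − v₁| = 9.609 km/s.
Circular speed at r₂: v₂ = √(μ/r₂) = 8.9606 km/s.
Transfer-orbit speed at r₂: v_a = √[μ(2/r₂ − 1/a_t)] = 3.8903 km/s.
Second burn Δv₂ = |v₂ − v_a| = 5.070 km/s.
Total Δv = Δv₁ + Δv₂ = 14.68 km/s.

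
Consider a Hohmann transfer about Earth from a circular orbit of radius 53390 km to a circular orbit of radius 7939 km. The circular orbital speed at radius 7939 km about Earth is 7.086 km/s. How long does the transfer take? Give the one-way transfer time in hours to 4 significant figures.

From the circular-orbit relation v² = μ/r at r = 7939 km: μ = v²r = (7.086)² × 7939 = 3.98628×10^5 km³/s².
The Hohmann ellipse has a_t = (r₁ + r₂)/2 = 30664.5 km.
Half the transfer-orbit period gives t = π√(a_t³/μ) = 26720 s.
Converting: 26720 s ÷ 3600 s/hour = 7.422 hours.

t = 7.422 hours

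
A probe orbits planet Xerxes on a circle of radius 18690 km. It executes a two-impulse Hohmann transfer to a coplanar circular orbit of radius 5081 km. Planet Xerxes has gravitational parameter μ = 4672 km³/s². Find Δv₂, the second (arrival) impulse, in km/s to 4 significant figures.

Δv₂ = 0.2436 km/s

Transfer-ellipse semi-major axis a_t = (r₁ + r₂)/2 = (18690 + 5081)/2 = 11885.5 km.
On the circular orbit at r = 5081 km, v_c = √(μ/r) = 0.95891 km/s.
Vis-viva on the transfer ellipse at r = 5081 km gives v_t = √[μ(2/r − 1/a_t)] = 1.2025 km/s.
Δv₂ = |v_t − v_c| = |1.2025 − 0.95891| = 0.2436 km/s.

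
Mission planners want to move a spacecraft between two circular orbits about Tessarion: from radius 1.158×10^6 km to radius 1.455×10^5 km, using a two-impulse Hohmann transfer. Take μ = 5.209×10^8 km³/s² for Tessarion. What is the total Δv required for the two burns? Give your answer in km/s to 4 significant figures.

The Hohmann ellipse has a_t = (r₁ + r₂)/2 = 6.5175×10^5 km.
Circular speed at r₁: v₁ = √(μ/r₁) = √(5.209×10^8/1.158×10^6) = 21.21 km/s.
On the transfer ellipse at r₁, vis-viva gives v_a = √[μ(2/r₁ − 1/a_t)] = 10.02 km/s.
First burn Δv₁ = |v_a − v₁| = 11.19 km/s.
Circular speed at r₂: v₂ = √(μ/r₂) = 59.834 km/s.
Transfer-orbit speed at r₂: v_p = √[μ(2/r₂ − 1/a_t)] = 79.755 km/s.
Second burn Δv₂ = |v₂ − v_p| = 19.92 km/s.
Δv = Δv₁ + Δv₂ = 11.19 + 19.92 = 31.11 km/s.

Δv = 31.11 km/s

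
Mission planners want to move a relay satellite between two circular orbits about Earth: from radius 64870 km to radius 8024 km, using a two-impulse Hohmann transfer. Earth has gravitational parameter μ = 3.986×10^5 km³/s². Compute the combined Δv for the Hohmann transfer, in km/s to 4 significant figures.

Δv = 3.671 km/s

The Hohmann ellipse has a_t = (r₁ + r₂)/2 = 36447 km.
Circular speed at r₁: v₁ = √(μ/r₁) = √(3.986×10^5/64870) = 2.479 km/s.
On the transfer ellipse at r₁, v² = μ(2/r − 1/a) gives v_a = √[μ(2/r₁ − 1/a_t)] = 1.163 km/s.
First burn Δv₁ = |v_a − v₁| = 1.316 km/s.
Circular speed at r₂: v₂ = √(μ/r₂) = 7.048 km/s.
Transfer-orbit speed at r₂: v_p = √[μ(2/r₂ − 1/a_t)] = 9.403 km/s.
Second burn Δv₂ = |v₂ − v_p| = 2.355 km/s.
Δv = Δv₁ + Δv₂ = 1.316 + 2.355 = 3.671 km/s.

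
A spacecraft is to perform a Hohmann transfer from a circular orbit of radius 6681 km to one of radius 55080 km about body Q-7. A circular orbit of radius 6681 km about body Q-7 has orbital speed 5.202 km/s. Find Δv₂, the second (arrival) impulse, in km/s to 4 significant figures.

From the circular-orbit relation v² = μ/r at r = 6681 km: μ = v²r = (5.202)² × 6681 = 1.80793×10^5 km³/s².
The Hohmann ellipse has a_t = (r₁ + r₂)/2 = 30880.5 km.
Circular speed at r = 55080 km: v_c = √(μ/r) = 1.8117 km/s.
Vis-viva on the transfer ellipse at r = 55080 km gives v_t = √[μ(2/r − 1/a_t)] = 0.84270 km/s.
Δv₂ = |v_t − v_c| = |0.84270 − 1.8117| = 0.9690 km/s.

Δv₂ = 0.9690 km/s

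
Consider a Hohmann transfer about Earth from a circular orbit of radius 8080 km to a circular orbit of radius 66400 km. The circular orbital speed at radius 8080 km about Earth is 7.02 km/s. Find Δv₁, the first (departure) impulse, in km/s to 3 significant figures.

From the circular-orbit relation v² = μ/r at r = 8080 km: μ = v²r = (7.02)² × 8080 = 3.98186×10^5 km³/s².
Transfer-ellipse semi-major axis a_t = (r₁ + r₂)/2 = (8080 + 66400)/2 = 37240 km.
On the circular orbit at r = 8080 km, v_c = √(μ/r) = 7.020 km/s.
Vis-viva on the transfer ellipse at r = 8080 km gives v_t = √[μ(2/r − 1/a_t)] = 9.374 km/s.
Δv₁ = |v_t − v_c| = |9.374 − 7.020| = 2.354 km/s.

Δv₁ = 2.35 km/s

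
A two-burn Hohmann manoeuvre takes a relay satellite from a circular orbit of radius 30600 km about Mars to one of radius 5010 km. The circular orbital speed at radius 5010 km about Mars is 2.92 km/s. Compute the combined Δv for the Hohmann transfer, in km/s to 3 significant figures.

From the circular-orbit relation v² = μ/r at r = 5010 km: μ = v²r = (2.92)² × 5010 = 42717.3 km³/s².
Semi-major axis of the transfer orbit: a_t = (30600 + 5010)/2 = 17805 km.
Circular speed at r₁: v₁ = √(μ/r₁) = √(42717.3/30600) = 1.1815 km/s.
Transfer-orbit speed at r₁ (v² = μ(2/r − 1/a)): v_a = √[μ(2/r₁ − 1/a_t)] = 0.62674 km/s.
First burn Δv₁ = |v_a − v₁| = 0.5548 km/s.
Circular speed at r₂: v₂ = √(μ/r₂) = 2.920 km/s.
Transfer-orbit speed at r₂: v_p = √[μ(2/r₂ − 1/a_t)] = 3.828 km/s.
Second burn Δv₂ = |v₂ − v_p| = 0.9080 km/s.
Δv = Δv₁ + Δv₂ = 0.5548 + 0.9080 = 1.463 km/s.

Δv = 1.46 km/s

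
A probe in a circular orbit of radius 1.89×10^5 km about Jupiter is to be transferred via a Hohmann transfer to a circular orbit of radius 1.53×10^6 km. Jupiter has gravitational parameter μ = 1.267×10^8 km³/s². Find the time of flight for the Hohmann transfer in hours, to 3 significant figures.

The Hohmann ellipse has a_t = (r₁ + r₂)/2 = 8.595×10^5 km.
Half the transfer-orbit period gives t = π√(a_t³/μ) = 2.224×10^5 s.
Converting: 2.224×10^5 s ÷ 3600 s/hour = 61.8 hours.

t = 61.8 hours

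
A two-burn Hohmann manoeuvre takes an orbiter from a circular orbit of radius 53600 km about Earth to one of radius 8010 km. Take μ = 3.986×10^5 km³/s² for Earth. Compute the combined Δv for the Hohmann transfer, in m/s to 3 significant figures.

Δv = 3590 m/s

The Hohmann ellipse has a_t = (r₁ + r₂)/2 = 30805 km.
Circular speed at r₁: v₁ = √(μ/r₁) = √(3.986×10^5/53600) = 2.727 km/s.
Transfer-orbit speed at r₁ (vis-viva equation): v_a = √[μ(2/r₁ − 1/a_t)] = 1.391 km/s.
First burn Δv₁ = |v_a − v₁| = 1.336 km/s.
At r₂, v₂ = √(μ/r₂) = 7.054 km/s.
Transfer-orbit speed at r₂: v_p = √[μ(2/r₂ − 1/a_t)] = 9.305 km/s.
Second burn Δv₂ = |v₂ − v_p| = 2.251 km/s.
Δv = Δv₁ + Δv₂ = 1.336 + 2.251 = 3.587 km/s.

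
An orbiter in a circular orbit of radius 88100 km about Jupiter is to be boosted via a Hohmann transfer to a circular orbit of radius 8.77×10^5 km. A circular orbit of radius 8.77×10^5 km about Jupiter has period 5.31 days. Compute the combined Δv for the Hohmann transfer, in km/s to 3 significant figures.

From Kepler's third law T² = 4π²r³/μ at r = 8.77×10^5 km, T = 5.31 days = 5.31 × 86400 s = 4.58784×10^5 s: μ = 4π²r³/T² = 1.26515×10^8 km³/s².
Semi-major axis of the transfer orbit: a_t = (88100 + 8.770×10^5)/2 = 4.8255×10^5 km.
Circular speed at r₁: v₁ = √(μ/r₁) = √(1.26515×10^8/88100) = 37.90 km/s.
On the transfer ellipse at r₁, v² = μ(2/r − 1/a) gives v_p = √[μ(2/r₁ − 1/a_t)] = 51.09 km/s.
First burn Δv₁ = |v_p − v₁| = 13.19 km/s.
At r₂, v₂ = √(μ/r₂) = 12.011 km/s.
Transfer-orbit speed at r₂: v_a = √[μ(2/r₂ − 1/a_t)] = 5.1320 km/s.
Second burn Δv₂ = |v₂ − v_a| = 6.879 km/s.
Total Δv = Δv₁ + Δv₂ = 20.07 km/s.

Δv = 20.1 km/s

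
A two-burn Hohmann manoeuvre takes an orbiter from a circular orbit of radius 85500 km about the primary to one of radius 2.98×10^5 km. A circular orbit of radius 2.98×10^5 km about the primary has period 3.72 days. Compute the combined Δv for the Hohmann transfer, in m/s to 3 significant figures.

From Kepler's third law T² = 4π²r³/μ at r = 2.98×10^5 km, T = 3.72 days = 3.72 × 86400 s = 3.21408×10^5 s: μ = 4π²r³/T² = 1.01134×10^7 km³/s².
The Hohmann ellipse has a_t = (r₁ + r₂)/2 = 1.9175×10^5 km.
Circular speed at r₁: v₁ = √(μ/r₁) = √(1.01134×10^7/85500) = 10.876 km/s.
On the transfer ellipse at r₁, v² = μ(2/r − 1/a) gives v_p = √[μ(2/r₁ − 1/a_t)] = 13.558 km/s.
First burn Δv₁ = |v_p − v₁| = 2.682 km/s.
At r₂, v₂ = √(μ/r₂) = 5.826 km/s.
Transfer-orbit speed at r₂: v_a = √[μ(2/r₂ − 1/a_t)] = 3.890 km/s.
Second burn Δv₂ = |v₂ − v_a| = 1.936 km/s.
Total Δv = Δv₁ + Δv₂ = 4.618 km/s.

Δv = 4620 m/s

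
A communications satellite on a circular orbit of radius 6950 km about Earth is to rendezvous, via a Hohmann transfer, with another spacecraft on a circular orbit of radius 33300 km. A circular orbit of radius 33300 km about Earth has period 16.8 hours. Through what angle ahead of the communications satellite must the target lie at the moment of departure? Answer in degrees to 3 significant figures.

From Kepler's third law T² = 4π²r³/μ at r = 33300 km, T = 16.8 hours = 16.8 × 3600 s = 60480 s: μ = 4π²r³/T² = 3.98537×10^5 km³/s².
Semi-major axis of the transfer orbit: a_t = (6950 + 33300)/2 = 20125 km.
The half-period of the transfer ellipse is t = π√(a_t³/μ) = 14210 s.
The target's mean motion on its circular orbit is ω₂ = √(μ/r₂³) = 1.039×10^-4 rad/s.
Angle swept by the target during transfer: ω₂·t = 1.476 rad = 84.57°.
Arrival is 180° from departure on the ellipse, so φ = 180° − 84.57° = 95.4°.

φ = 95.4°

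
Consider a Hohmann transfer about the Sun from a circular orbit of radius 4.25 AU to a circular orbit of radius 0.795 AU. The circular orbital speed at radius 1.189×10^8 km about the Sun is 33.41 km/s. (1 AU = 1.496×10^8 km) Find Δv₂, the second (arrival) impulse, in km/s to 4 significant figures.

Δv₂ = 9.955 km/s

From the circular-orbit relation v² = μ/r at r = 1.189×10^8 km: μ = v²r = (33.41)² × 1.189×10^8 = 1.32720×10^11 km³/s².
In km: r₁ = 4.25 × 1.496×10^8 = 6.358×10^8 km; r₂ = 0.795 × 1.496×10^8 = 1.18932×10^8 km.
Semi-major axis of the transfer orbit: a_t = (6.358×10^8 + 1.18932×10^8)/2 = 3.77366×10^8 km.
Circular speed at r = 1.18932×10^8 km: v_c = √(μ/r) = 33.406 km/s.
Vis-viva on the transfer ellipse at r = 1.18932×10^8 km gives v_t = √[μ(2/r − 1/a_t)] = 43.361 km/s.
Δv₂ = |v_t − v_c| = |43.361 − 33.406| = 9.955 km/s.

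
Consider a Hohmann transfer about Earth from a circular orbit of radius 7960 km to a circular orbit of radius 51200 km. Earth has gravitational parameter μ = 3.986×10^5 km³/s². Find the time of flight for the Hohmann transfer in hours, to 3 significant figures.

t = 7.03 hours

Semi-major axis of the transfer orbit: a_t = (7960 + 51200)/2 = 29580 km.
Half the transfer-orbit period gives t = π√(a_t³/μ) = 25320 s.
Converting: 25320 s ÷ 3600 s/hour = 7.03 hours.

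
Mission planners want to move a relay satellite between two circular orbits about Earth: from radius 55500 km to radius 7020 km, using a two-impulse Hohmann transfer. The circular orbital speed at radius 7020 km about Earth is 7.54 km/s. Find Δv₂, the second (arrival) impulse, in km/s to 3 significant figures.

From the circular-orbit relation v² = μ/r at r = 7020 km: μ = v²r = (7.54)² × 7020 = 3.99098×10^5 km³/s².
Transfer-ellipse semi-major axis a_t = (r₁ + r₂)/2 = (55500 + 7020)/2 = 31260 km.
On the circular orbit at r = 7020 km, v_c = √(μ/r) = 7.5400 km/s.
Vis-viva on the transfer ellipse at r = 7020 km gives v_t = √[μ(2/r − 1/a_t)] = 10.047 km/s.
Δv₂ = |v_t − v_c| = |10.047 − 7.5400| = 2.507 km/s.

Δv₂ = 2.51 km/s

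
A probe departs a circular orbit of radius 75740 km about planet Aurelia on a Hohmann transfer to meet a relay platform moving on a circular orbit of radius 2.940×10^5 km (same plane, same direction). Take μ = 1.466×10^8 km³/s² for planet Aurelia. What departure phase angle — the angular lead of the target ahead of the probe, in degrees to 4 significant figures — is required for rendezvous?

Semi-major axis of the transfer orbit: a_t = (75740 + 2.940×10^5)/2 = 1.8487×10^5 km.
Transfer time t = π√(a_t³/μ) = 20624 s.
Target angular speed ω₂ = √(μ/r₂³) = 7.5953×10^-5 rad/s.
Angle swept by the target during transfer: ω₂·t = 1.5665 rad = 89.75°.
The probe traverses 180° on the transfer ellipse, so the target must lead by 180° − 89.75° = 90.25°.

φ = 90.25°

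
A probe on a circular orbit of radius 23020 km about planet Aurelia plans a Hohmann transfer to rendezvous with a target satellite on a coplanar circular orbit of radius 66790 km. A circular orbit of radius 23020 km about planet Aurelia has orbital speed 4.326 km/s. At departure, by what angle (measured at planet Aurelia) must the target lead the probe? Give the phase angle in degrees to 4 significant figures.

From the circular-orbit relation v² = μ/r at r = 23020 km: μ = v²r = (4.326)² × 23020 = 4.30803×10^5 km³/s².
Semi-major axis of the transfer orbit: a_t = (23020 + 66790)/2 = 44905 km.
The half-period of the transfer ellipse is t = π√(a_t³/μ) = 45546 s.
Target angular speed ω₂ = √(μ/r₂³) = 3.8025×10^-5 rad/s.
Angle swept by the target during transfer: ω₂·t = 1.7319 rad = 99.23°.
The probe traverses 180° on the transfer ellipse, so the target must lead by 180° − 99.23° = 80.77°.

φ = 80.77°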